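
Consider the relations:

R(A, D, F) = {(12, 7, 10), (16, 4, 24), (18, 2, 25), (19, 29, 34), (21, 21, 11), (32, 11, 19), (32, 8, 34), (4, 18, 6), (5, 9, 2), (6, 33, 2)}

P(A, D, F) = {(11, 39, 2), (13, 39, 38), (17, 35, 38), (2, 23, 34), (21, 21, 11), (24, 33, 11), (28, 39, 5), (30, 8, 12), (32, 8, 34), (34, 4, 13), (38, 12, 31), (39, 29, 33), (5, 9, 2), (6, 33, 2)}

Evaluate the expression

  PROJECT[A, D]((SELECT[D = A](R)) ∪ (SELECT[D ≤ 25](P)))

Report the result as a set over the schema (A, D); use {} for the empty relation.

σ[D = A]: keep tuples satisfying D = A → {(21, 21, 11)}
σ[D ≤ 25]: keep tuples satisfying D ≤ 25 → {(2, 23, 34), (21, 21, 11), (30, 8, 12), (32, 8, 34), (34, 4, 13), (38, 12, 31), (5, 9, 2)}
Taking the union: {(2, 23, 34), (21, 21, 11), (30, 8, 12), (32, 8, 34), (34, 4, 13), (38, 12, 31), (5, 9, 2)}
π[A, D]: project onto (A, D) → {(2, 23), (21, 21), (30, 8), (32, 8), (34, 4), (38, 12), (5, 9)}

{(2, 23), (21, 21), (30, 8), (32, 8), (34, 4), (38, 12), (5, 9)}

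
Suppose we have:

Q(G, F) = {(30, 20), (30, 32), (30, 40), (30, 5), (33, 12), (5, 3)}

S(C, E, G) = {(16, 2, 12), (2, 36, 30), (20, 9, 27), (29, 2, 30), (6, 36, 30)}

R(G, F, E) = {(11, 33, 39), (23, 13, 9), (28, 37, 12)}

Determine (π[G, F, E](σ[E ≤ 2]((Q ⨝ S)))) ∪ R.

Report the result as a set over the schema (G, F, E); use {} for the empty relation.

Q ⋈ S (natural join on G): {(30, 20, 2, 36), (30, 20, 29, 2), (30, 20, 6, 36), (30, 32, 2, 36), (30, 32, 29, 2), (30, 32, 6, 36), (30, 40, 2, 36), (30, 40, 29, 2), (30, 40, 6, 36), (30, 5, 2, 36), (30, 5, 29, 2), (30, 5, 6, 36)}
Selection E ≤ 2: {(30, 20, 29, 2), (30, 32, 29, 2), (30, 40, 29, 2), (30, 5, 29, 2)}
π[G, F, E]: project onto (G, F, E) → {(30, 20, 2), (30, 32, 2), (30, 40, 2), (30, 5, 2)}
Union: {(30, 20, 2), (30, 32, 2), (30, 40, 2), (30, 5, 2)} with {(11, 33, 39), (23, 13, 9), (28, 37, 12)} → {(11, 33, 39), (23, 13, 9), (28, 37, 12), (30, 20, 2), (30, 32, 2), (30, 40, 2), (30, 5, 2)}

{(11, 33, 39), (23, 13, 9), (28, 37, 12), (30, 20, 2), (30, 32, 2), (30, 40, 2), (30, 5, 2)}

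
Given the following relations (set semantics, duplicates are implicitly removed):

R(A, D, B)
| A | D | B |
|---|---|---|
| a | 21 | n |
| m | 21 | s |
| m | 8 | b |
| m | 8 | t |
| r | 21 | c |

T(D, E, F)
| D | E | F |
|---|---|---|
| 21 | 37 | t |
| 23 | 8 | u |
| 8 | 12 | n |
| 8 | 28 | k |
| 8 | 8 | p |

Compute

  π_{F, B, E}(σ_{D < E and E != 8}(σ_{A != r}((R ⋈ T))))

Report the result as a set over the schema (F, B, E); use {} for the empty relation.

Joining R and T on D yields {(a, 21, n, 37, t), (m, 21, s, 37, t), (m, 8, b, 12, n), (m, 8, b, 28, k), (m, 8, b, 8, p), (m, 8, t, 12, n), (m, 8, t, 28, k), (m, 8, t, 8, p), (r, 21, c, 37, t)}.
Selection A != r: {(a, 21, n, 37, t), (m, 21, s, 37, t), (m, 8, b, 12, n), (m, 8, b, 28, k), (m, 8, b, 8, p), (m, 8, t, 12, n), (m, 8, t, 28, k), (m, 8, t, 8, p)}
Selection D < E and E != 8: {(a, 21, n, 37, t), (m, 21, s, 37, t), (m, 8, b, 12, n), (m, 8, b, 28, k), (m, 8, t, 12, n), (m, 8, t, 28, k)}
Keep only column(s) F, B, E: {(k, b, 28), (k, t, 28), (n, b, 12), (n, t, 12), (t, n, 37), (t, s, 37)}

{(k, b, 28), (k, t, 28), (n, b, 12), (n, t, 12), (t, n, 37), (t, s, 37)}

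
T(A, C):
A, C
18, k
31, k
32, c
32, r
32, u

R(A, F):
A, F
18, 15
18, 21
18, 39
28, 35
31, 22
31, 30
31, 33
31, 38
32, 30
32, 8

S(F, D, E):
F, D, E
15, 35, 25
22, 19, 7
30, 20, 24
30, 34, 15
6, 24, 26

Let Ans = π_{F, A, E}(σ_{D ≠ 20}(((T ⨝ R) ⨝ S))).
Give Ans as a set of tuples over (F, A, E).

T ⋈ R (natural join on A): {(18, k, 15), (18, k, 21), (18, k, 39), (31, k, 22), (31, k, 30), (31, k, 33), (31, k, 38), (32, c, 30), (32, c, 8), (32, r, 30), (32, r, 8), (32, u, 30), (32, u, 8)}
(T ⨝ R) ⋈ S (natural join on F): {(18, k, 15, 35, 25), (31, k, 22, 19, 7), (31, k, 30, 20, 24), (31, k, 30, 34, 15), (32, c, 30, 20, 24), (32, c, 30, 34, 15), (32, r, 30, 20, 24), (32, r, 30, 34, 15), (32, u, 30, 20, 24), (32, u, 30, 34, 15)}
Filtering on D ≠ 20 leaves {(18, k, 15, 35, 25), (31, k, 22, 19, 7), (31, k, 30, 34, 15), (32, c, 30, 34, 15), (32, r, 30, 34, 15), (32, u, 30, 34, 15)}.
Keep only column(s) F, A, E (2 duplicate(s) eliminated): {(15, 18, 25), (22, 31, 7), (30, 31, 15), (30, 32, 15)}

{(15, 18, 25), (22, 31, 7), (30, 31, 15), (30, 32, 15)}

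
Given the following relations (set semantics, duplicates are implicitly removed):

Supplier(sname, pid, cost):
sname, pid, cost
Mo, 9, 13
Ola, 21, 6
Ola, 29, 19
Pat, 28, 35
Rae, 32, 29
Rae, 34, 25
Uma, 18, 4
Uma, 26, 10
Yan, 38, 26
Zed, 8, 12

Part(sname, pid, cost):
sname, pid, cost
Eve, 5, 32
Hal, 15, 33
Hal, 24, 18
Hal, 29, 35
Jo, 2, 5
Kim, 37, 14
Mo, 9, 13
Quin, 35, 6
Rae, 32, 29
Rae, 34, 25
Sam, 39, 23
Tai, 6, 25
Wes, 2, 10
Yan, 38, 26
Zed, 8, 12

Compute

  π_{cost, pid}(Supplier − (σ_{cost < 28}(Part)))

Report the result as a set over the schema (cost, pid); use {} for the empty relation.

Selection cost < 28: {(Hal, 24, 18), (Jo, 2, 5), (Kim, 37, 14), (Mo, 9, 13), (Quin, 35, 6), (Rae, 34, 25), (Sam, 39, 23), (Tai, 6, 25), (Wes, 2, 10), (Yan, 38, 26), (Zed, 8, 12)}
Taking the difference: {(Ola, 21, 6), (Ola, 29, 19), (Pat, 28, 35), (Rae, 32, 29), (Uma, 18, 4), (Uma, 26, 10)}
Projecting to cost, pid: {(10, 26), (19, 29), (29, 32), (35, 28), (4, 18), (6, 21)}

{(10, 26), (19, 29), (29, 32), (35, 28), (4, 18), (6, 21)}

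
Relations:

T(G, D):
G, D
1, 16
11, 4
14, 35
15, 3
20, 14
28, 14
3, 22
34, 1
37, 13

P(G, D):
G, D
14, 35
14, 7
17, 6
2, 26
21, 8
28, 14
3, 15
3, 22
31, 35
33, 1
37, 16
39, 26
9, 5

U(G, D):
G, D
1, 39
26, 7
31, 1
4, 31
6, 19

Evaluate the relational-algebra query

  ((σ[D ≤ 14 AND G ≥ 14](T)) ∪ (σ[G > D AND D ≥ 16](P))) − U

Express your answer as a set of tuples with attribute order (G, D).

{(15, 3), (20, 14), (28, 14), (34, 1), (37, 13), (37, 16), (39, 26)}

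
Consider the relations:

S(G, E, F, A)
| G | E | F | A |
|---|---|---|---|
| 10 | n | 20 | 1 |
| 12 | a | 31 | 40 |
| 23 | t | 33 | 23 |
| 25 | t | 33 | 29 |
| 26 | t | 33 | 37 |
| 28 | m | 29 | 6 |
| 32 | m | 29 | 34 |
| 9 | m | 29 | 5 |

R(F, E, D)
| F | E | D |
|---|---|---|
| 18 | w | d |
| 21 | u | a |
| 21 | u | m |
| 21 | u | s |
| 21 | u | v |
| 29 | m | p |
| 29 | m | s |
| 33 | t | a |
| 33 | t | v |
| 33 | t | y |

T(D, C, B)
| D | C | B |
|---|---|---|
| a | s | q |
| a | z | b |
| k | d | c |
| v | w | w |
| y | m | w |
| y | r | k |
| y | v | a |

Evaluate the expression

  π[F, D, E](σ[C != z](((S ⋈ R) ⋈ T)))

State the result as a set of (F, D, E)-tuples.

{(33, a, t), (33, v, t), (33, y, t)}

Natural join on E, F: {(23, t, 33, 23, a), (23, t, 33, 23, v), (23, t, 33, 23, y), (25, t, 33, 29, a), (25, t, 33, 29, v), (25, t, 33, 29, y), (26, t, 33, 37, a), (26, t, 33, 37, v), (26, t, 33, 37, y), (28, m, 29, 6, p), (28, m, 29, 6, s), (32, m, 29, 34, p), (32, m, 29, 34, s), (9, m, 29, 5, p), (9, m, 29, 5, s)}
Natural join on D: {(23, t, 33, 23, a, s, q), (23, t, 33, 23, a, z, b), (23, t, 33, 23, v, w, w), (23, t, 33, 23, y, m, w), (23, t, 33, 23, y, r, k), (23, t, 33, 23, y, v, a), (25, t, 33, 29, a, s, q), (25, t, 33, 29, a, z, b), (25, t, 33, 29, v, w, w), (25, t, 33, 29, y, m, w), (25, t, 33, 29, y, r, k), (25, t, 33, 29, y, v, a), (26, t, 33, 37, a, s, q), (26, t, 33, 37, a, z, b), (26, t, 33, 37, v, w, w), (26, t, 33, 37, y, m, w), (26, t, 33, 37, y, r, k), (26, t, 33, 37, y, v, a)}
Filtering on C != z leaves {(23, t, 33, 23, a, s, q), (23, t, 33, 23, v, w, w), (23, t, 33, 23, y, m, w), (23, t, 33, 23, y, r, k), (23, t, 33, 23, y, v, a), (25, t, 33, 29, a, s, q), (25, t, 33, 29, v, w, w), (25, t, 33, 29, y, m, w), (25, t, 33, 29, y, r, k), (25, t, 33, 29, y, v, a), (26, t, 33, 37, a, s, q), (26, t, 33, 37, v, w, w), (26, t, 33, 37, y, m, w), (26, t, 33, 37, y, r, k), (26, t, 33, 37, y, v, a)}.
π_{F, D, E} gives {(33, a, t), (33, v, t), (33, y, t)} (12 duplicate(s) eliminated).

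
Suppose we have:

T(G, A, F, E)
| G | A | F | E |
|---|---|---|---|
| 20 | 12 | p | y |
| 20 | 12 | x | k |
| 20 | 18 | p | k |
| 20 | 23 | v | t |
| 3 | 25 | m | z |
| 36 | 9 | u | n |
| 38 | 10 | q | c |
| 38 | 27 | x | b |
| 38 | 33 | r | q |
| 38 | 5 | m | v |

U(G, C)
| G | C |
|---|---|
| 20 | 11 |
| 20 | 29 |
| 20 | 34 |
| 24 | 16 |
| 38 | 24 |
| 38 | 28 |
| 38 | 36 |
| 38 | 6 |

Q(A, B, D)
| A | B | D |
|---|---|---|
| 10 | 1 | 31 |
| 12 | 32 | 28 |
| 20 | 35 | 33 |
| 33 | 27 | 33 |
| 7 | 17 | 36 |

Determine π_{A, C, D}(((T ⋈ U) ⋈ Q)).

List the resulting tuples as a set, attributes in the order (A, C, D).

{(10, 24, 31), (10, 28, 31), (10, 36, 31), (10, 6, 31), (12, 11, 28), (12, 29, 28), (12, 34, 28), (33, 24, 33), (33, 28, 33), (33, 36, 33), (33, 6, 33)}

Joining T and U on G yields {(20, 12, p, y, 11), (20, 12, p, y, 29), (20, 12, p, y, 34), (20, 12, x, k, 11), (20, 12, x, k, 29), (20, 12, x, k, 34), (20, 18, p, k, 11), (20, 18, p, k, 29), (20, 18, p, k, 34), (20, 23, v, t, 11), (20, 23, v, t, 29), (20, 23, v, t, 34), (38, 10, q, c, 24), (38, 10, q, c, 28), (38, 10, q, c, 36), (38, 10, q, c, 6), (38, 27, x, b, 24), (38, 27, x, b, 28), (38, 27, x, b, 36), (38, 27, x, b, 6), (38, 33, r, q, 24), (38, 33, r, q, 28), (38, 33, r, q, 36), (38, 33, r, q, 6), (38, 5, m, v, 24), (38, 5, m, v, 28), (38, 5, m, v, 36), (38, 5, m, v, 6)}.
Joining (T ⋈ U) and Q on A yields {(20, 12, p, y, 11, 32, 28), (20, 12, p, y, 29, 32, 28), (20, 12, p, y, 34, 32, 28), (20, 12, x, k, 11, 32, 28), (20, 12, x, k, 29, 32, 28), (20, 12, x, k, 34, 32, 28), (38, 10, q, c, 24, 1, 31), (38, 10, q, c, 28, 1, 31), (38, 10, q, c, 36, 1, 31), (38, 10, q, c, 6, 1, 31), (38, 33, r, q, 24, 27, 33), (38, 33, r, q, 28, 27, 33), (38, 33, r, q, 36, 27, 33), (38, 33, r, q, 6, 27, 33)}.
Projecting to A, C, D (3 duplicate(s) eliminated): {(10, 24, 31), (10, 28, 31), (10, 36, 31), (10, 6, 31), (12, 11, 28), (12, 29, 28), (12, 34, 28), (33, 24, 33), (33, 28, 33), (33, 36, 33), (33, 6, 33)}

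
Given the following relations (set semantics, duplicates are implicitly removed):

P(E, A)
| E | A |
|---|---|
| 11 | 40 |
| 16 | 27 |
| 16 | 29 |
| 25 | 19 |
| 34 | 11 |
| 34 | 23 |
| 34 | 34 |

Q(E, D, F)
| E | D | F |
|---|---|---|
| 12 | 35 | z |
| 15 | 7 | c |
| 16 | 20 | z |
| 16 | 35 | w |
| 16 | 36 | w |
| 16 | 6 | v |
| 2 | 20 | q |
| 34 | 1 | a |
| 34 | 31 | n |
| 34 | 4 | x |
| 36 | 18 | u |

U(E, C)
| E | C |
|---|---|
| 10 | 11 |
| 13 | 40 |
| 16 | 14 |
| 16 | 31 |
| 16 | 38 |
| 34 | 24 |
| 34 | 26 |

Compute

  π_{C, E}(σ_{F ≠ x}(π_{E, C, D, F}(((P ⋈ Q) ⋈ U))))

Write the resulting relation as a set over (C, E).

Natural join on E: {(16, 27, 20, z), (16, 27, 35, w), (16, 27, 36, w), (16, 27, 6, v), (16, 29, 20, z), (16, 29, 35, w), (16, 29, 36, w), (16, 29, 6, v), (34, 11, 1, a), (34, 11, 31, n), (34, 11, 4, x), (34, 23, 1, a), (34, 23, 31, n), (34, 23, 4, x), (34, 34, 1, a), (34, 34, 31, n), (34, 34, 4, x)}
Natural join on E: {(16, 27, 20, z, 14), (16, 27, 20, z, 31), (16, 27, 20, z, 38), (16, 27, 35, w, 14), (16, 27, 35, w, 31), (16, 27, 35, w, 38), (16, 27, 36, w, 14), (16, 27, 36, w, 31), (16, 27, 36, w, 38), (16, 27, 6, v, 14), (16, 27, 6, v, 31), (16, 27, 6, v, 38), (16, 29, 20, z, 14), (16, 29, 20, z, 31), (16, 29, 20, z, 38), (16, 29, 35, w, 14), (16, 29, 35, w, 31), (16, 29, 35, w, 38), (16, 29, 36, w, 14), (16, 29, 36, w, 31), (16, 29, 36, w, 38), (16, 29, 6, v, 14), (16, 29, 6, v, 31), (16, 29, 6, v, 38), (34, 11, 1, a, 24), (34, 11, 1, a, 26), (34, 11, 31, n, 24), (34, 11, 31, n, 26), (34, 11, 4, x, 24), (34, 11, 4, x, 26), (34, 23, 1, a, 24), (34, 23, 1, a, 26), (34, 23, 31, n, 24), (34, 23, 31, n, 26), (34, 23, 4, x, 24), (34, 23, 4, x, 26), (34, 34, 1, a, 24), (34, 34, 1, a, 26), (34, 34, 31, n, 24), (34, 34, 31, n, 26), (34, 34, 4, x, 24), (34, 34, 4, x, 26)}
π[E, C, D, F]: project onto (E, C, D, F) (24 duplicate(s) eliminated) → {(16, 14, 20, z), (16, 14, 35, w), (16, 14, 36, w), (16, 14, 6, v), (16, 31, 20, z), (16, 31, 35, w), (16, 31, 36, w), (16, 31, 6, v), (16, 38, 20, z), (16, 38, 35, w), (16, 38, 36, w), (16, 38, 6, v), (34, 24, 1, a), (34, 24, 31, n), (34, 24, 4, x), (34, 26, 1, a), (34, 26, 31, n), (34, 26, 4, x)}
Filtering on F ≠ x leaves {(16, 14, 20, z), (16, 14, 35, w), (16, 14, 36, w), (16, 14, 6, v), (16, 31, 20, z), (16, 31, 35, w), (16, 31, 36, w), (16, 31, 6, v), (16, 38, 20, z), (16, 38, 35, w), (16, 38, 36, w), (16, 38, 6, v), (34, 24, 1, a), (34, 24, 31, n), (34, 26, 1, a), (34, 26, 31, n)}.
π[C, E]: project onto (C, E) (11 duplicate(s) eliminated) → {(14, 16), (24, 34), (26, 34), (31, 16), (38, 16)}

{(14, 16), (24, 34), (26, 34), (31, 16), (38, 16)}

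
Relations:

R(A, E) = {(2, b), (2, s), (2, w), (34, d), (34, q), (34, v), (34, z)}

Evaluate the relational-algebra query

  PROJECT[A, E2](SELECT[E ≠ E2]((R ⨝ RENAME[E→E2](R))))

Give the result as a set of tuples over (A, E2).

{(2, b), (2, s), (2, w), (34, d), (34, q), (34, v), (34, z)}

ρ[E→E2]: schema becomes (A, E2); tuples unchanged.
R ⋈ RENAME[E→E2](R) (natural join on A): {(2, b, b), (2, b, s), (2, b, w), (2, s, b), (2, s, s), (2, s, w), (2, w, b), (2, w, s), (2, w, w), (34, d, d), (34, d, q), (34, d, v), (34, d, z), (34, q, d), (34, q, q), (34, q, v), (34, q, z), (34, v, d), (34, v, q), (34, v, v), (34, v, z), (34, z, d), (34, z, q), (34, z, v), (34, z, z)}
σ[E ≠ E2]: keep tuples satisfying E ≠ E2 → {(2, b, s), (2, b, w), (2, s, b), (2, s, w), (2, w, b), (2, w, s), (34, d, q), (34, d, v), (34, d, z), (34, q, d), (34, q, v), (34, q, z), (34, v, d), (34, v, q), (34, v, z), (34, z, d), (34, z, q), (34, z, v)}
π_{A, E2} gives {(2, b), (2, s), (2, w), (34, d), (34, q), (34, v), (34, z)} (11 duplicate(s) eliminated).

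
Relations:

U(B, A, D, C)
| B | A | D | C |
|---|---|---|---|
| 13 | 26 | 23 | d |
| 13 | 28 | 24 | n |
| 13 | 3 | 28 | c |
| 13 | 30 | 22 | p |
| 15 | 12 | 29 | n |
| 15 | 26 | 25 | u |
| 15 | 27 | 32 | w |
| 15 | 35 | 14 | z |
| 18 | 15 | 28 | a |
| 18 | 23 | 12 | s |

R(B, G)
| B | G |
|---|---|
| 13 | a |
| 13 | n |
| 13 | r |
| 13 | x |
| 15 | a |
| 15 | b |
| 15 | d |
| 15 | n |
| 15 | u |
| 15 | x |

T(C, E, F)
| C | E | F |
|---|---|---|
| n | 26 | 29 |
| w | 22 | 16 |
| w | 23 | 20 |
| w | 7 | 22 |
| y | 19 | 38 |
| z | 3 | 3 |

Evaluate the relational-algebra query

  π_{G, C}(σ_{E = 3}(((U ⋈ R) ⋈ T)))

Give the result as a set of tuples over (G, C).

{(a, z), (b, z), (d, z), (n, z), (u, z), (x, z)}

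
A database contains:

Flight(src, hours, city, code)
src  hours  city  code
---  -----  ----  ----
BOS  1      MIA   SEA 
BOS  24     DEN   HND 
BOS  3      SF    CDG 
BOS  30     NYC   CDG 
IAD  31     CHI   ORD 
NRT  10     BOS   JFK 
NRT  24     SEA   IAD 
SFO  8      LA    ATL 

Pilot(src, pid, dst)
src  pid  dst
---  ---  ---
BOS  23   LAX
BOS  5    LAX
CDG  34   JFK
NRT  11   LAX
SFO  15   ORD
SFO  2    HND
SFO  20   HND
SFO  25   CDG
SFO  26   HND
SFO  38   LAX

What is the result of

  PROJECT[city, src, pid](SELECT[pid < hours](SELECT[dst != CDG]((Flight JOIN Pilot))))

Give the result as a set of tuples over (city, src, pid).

Flight ⋈ Pilot (natural join on src): {(BOS, 1, MIA, SEA, 23, LAX), (BOS, 1, MIA, SEA, 5, LAX), (BOS, 24, DEN, HND, 23, LAX), (BOS, 24, DEN, HND, 5, LAX), (BOS, 3, SF, CDG, 23, LAX), (BOS, 3, SF, CDG, 5, LAX), (BOS, 30, NYC, CDG, 23, LAX), (BOS, 30, NYC, CDG, 5, LAX), (NRT, 10, BOS, JFK, 11, LAX), (NRT, 24, SEA, IAD, 11, LAX), (SFO, 8, LA, ATL, 15, ORD), (SFO, 8, LA, ATL, 2, HND), (SFO, 8, LA, ATL, 20, HND), (SFO, 8, LA, ATL, 25, CDG), (SFO, 8, LA, ATL, 26, HND), (SFO, 8, LA, ATL, 38, LAX)}
Apply σ_{dst != CDG}; surviving tuples: {(BOS, 1, MIA, SEA, 23, LAX), (BOS, 1, MIA, SEA, 5, LAX), (BOS, 24, DEN, HND, 23, LAX), (BOS, 24, DEN, HND, 5, LAX), (BOS, 3, SF, CDG, 23, LAX), (BOS, 3, SF, CDG, 5, LAX), (BOS, 30, NYC, CDG, 23, LAX), (BOS, 30, NYC, CDG, 5, LAX), (NRT, 10, BOS, JFK, 11, LAX), (NRT, 24, SEA, IAD, 11, LAX), (SFO, 8, LA, ATL, 15, ORD), (SFO, 8, LA, ATL, 2, HND), (SFO, 8, LA, ATL, 20, HND), (SFO, 8, LA, ATL, 26, HND), (SFO, 8, LA, ATL, 38, LAX)}
Apply σ_{pid < hours}; surviving tuples: {(BOS, 24, DEN, HND, 23, LAX), (BOS, 24, DEN, HND, 5, LAX), (BOS, 30, NYC, CDG, 23, LAX), (BOS, 30, NYC, CDG, 5, LAX), (NRT, 24, SEA, IAD, 11, LAX), (SFO, 8, LA, ATL, 2, HND)}
π[city, src, pid]: project onto (city, src, pid) → {(DEN, BOS, 23), (DEN, BOS, 5), (LA, SFO, 2), (NYC, BOS, 23), (NYC, BOS, 5), (SEA, NRT, 11)}

{(DEN, BOS, 23), (DEN, BOS, 5), (LA, SFO, 2), (NYC, BOS, 23), (NYC, BOS, 5), (SEA, NRT, 11)}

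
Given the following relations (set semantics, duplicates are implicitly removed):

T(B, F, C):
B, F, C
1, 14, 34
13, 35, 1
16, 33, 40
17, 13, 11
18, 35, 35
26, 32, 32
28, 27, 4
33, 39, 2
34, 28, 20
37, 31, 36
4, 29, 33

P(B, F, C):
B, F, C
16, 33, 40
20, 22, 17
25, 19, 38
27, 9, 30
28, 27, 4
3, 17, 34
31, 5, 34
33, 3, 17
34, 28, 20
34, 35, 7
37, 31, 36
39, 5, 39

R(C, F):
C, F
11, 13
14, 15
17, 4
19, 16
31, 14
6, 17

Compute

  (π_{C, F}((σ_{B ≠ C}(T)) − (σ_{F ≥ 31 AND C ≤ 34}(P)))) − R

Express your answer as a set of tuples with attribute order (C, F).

{(1, 35), (2, 39), (20, 28), (32, 32), (33, 29), (34, 14), (35, 35), (36, 31), (4, 27), (40, 33)}

σ[B ≠ C]: keep tuples satisfying B ≠ C → {(1, 14, 34), (13, 35, 1), (16, 33, 40), (17, 13, 11), (18, 35, 35), (26, 32, 32), (28, 27, 4), (33, 39, 2), (34, 28, 20), (37, 31, 36), (4, 29, 33)}
σ[F ≥ 31 AND C ≤ 34]: keep tuples satisfying F ≥ 31 AND C ≤ 34 → {(34, 35, 7)}
Taking the difference: {(1, 14, 34), (13, 35, 1), (16, 33, 40), (17, 13, 11), (18, 35, 35), (26, 32, 32), (28, 27, 4), (33, 39, 2), (34, 28, 20), (37, 31, 36), (4, 29, 33)}
Projecting to C, F: {(1, 35), (11, 13), (2, 39), (20, 28), (32, 32), (33, 29), (34, 14), (35, 35), (36, 31), (4, 27), (40, 33)}
Taking the difference: {(1, 35), (2, 39), (20, 28), (32, 32), (33, 29), (34, 14), (35, 35), (36, 31), (4, 27), (40, 33)}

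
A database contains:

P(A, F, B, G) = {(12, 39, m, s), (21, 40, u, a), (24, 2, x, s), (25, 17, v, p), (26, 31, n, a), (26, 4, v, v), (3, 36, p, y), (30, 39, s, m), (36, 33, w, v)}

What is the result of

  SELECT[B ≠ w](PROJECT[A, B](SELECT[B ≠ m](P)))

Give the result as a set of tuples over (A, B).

Filtering on B ≠ m leaves {(21, 40, u, a), (24, 2, x, s), (25, 17, v, p), (26, 31, n, a), (26, 4, v, v), (3, 36, p, y), (30, 39, s, m), (36, 33, w, v)}.
Keep only column(s) A, B: {(21, u), (24, x), (25, v), (26, n), (26, v), (3, p), (30, s), (36, w)}
Filtering on B ≠ w leaves {(21, u), (24, x), (25, v), (26, n), (26, v), (3, p), (30, s)}.

{(21, u), (24, x), (25, v), (26, n), (26, v), (3, p), (30, s)}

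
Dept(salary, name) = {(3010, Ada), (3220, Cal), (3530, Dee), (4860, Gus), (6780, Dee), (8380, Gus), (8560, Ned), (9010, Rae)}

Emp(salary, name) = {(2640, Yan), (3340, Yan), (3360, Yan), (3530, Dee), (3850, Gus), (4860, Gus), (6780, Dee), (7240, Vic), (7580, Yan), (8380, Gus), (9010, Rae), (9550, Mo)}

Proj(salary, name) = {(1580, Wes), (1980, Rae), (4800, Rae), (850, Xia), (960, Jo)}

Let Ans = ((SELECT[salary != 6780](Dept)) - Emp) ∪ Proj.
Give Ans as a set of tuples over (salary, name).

Filtering on salary != 6780 leaves {(3010, Ada), (3220, Cal), (3530, Dee), (4860, Gus), (8380, Gus), (8560, Ned), (9010, Rae)}.
Set difference of the two operands is {(3010, Ada), (3220, Cal), (8560, Ned)}.
Set union of the two operands is {(1580, Wes), (1980, Rae), (3010, Ada), (3220, Cal), (4800, Rae), (850, Xia), (8560, Ned), (960, Jo)}.

{(1580, Wes), (1980, Rae), (3010, Ada), (3220, Cal), (4800, Rae), (850, Xia), (8560, Ned), (960, Jo)}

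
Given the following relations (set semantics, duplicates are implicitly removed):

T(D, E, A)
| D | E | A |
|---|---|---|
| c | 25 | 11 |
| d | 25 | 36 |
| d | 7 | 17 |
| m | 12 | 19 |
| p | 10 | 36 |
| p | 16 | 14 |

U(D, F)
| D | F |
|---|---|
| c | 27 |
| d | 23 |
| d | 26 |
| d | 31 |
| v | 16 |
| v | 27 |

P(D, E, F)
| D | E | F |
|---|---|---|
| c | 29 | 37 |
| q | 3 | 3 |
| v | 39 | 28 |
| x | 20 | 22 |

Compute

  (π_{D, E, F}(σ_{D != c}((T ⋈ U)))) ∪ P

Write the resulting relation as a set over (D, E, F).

{(c, 29, 37), (d, 25, 23), (d, 25, 26), (d, 25, 31), (d, 7, 23), (d, 7, 26), (d, 7, 31), (q, 3, 3), (v, 39, 28), (x, 20, 22)}

Natural join on D: {(c, 25, 11, 27), (d, 25, 36, 23), (d, 25, 36, 26), (d, 25, 36, 31), (d, 7, 17, 23), (d, 7, 17, 26), (d, 7, 17, 31)}
Selection D != c: {(d, 25, 36, 23), (d, 25, 36, 26), (d, 25, 36, 31), (d, 7, 17, 23), (d, 7, 17, 26), (d, 7, 17, 31)}
π_{D, E, F} gives {(d, 25, 23), (d, 25, 26), (d, 25, 31), (d, 7, 23), (d, 7, 26), (d, 7, 31)}.
Taking the union: {(c, 29, 37), (d, 25, 23), (d, 25, 26), (d, 25, 31), (d, 7, 23), (d, 7, 26), (d, 7, 31), (q, 3, 3), (v, 39, 28), (x, 20, 22)}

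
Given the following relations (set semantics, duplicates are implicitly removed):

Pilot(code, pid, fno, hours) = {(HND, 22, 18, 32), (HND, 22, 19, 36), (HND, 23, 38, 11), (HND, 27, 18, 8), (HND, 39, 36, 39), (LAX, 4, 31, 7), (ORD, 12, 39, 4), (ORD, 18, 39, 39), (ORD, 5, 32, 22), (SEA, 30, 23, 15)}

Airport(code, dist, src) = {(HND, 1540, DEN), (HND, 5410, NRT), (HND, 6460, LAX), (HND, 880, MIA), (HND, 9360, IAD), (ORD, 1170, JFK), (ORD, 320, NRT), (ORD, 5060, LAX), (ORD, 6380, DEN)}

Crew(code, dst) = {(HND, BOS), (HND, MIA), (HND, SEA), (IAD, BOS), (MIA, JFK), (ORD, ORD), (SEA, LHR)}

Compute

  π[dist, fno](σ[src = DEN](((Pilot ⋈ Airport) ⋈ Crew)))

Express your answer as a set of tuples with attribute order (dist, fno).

{(1540, 18), (1540, 19), (1540, 36), (1540, 38), (6380, 32), (6380, 39)}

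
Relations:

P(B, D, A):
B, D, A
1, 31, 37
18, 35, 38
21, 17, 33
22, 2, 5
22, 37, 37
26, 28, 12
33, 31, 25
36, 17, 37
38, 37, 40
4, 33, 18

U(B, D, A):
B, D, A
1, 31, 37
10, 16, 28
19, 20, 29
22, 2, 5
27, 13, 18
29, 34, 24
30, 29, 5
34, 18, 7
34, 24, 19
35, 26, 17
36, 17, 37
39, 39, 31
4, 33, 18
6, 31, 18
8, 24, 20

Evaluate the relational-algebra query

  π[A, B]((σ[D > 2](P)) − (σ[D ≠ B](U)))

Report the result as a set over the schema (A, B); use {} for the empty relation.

{(12, 26), (25, 33), (33, 21), (37, 22), (38, 18), (40, 38)}

Selection D > 2: {(1, 31, 37), (18, 35, 38), (21, 17, 33), (22, 37, 37), (26, 28, 12), (33, 31, 25), (36, 17, 37), (38, 37, 40), (4, 33, 18)}
Selection D ≠ B: {(1, 31, 37), (10, 16, 28), (19, 20, 29), (22, 2, 5), (27, 13, 18), (29, 34, 24), (30, 29, 5), (34, 18, 7), (34, 24, 19), (35, 26, 17), (36, 17, 37), (4, 33, 18), (6, 31, 18), (8, 24, 20)}
Difference: {(1, 31, 37), (18, 35, 38), (21, 17, 33), (22, 37, 37), (26, 28, 12), (33, 31, 25), (36, 17, 37), (38, 37, 40), (4, 33, 18)} with {(1, 31, 37), (10, 16, 28), (19, 20, 29), (22, 2, 5), (27, 13, 18), (29, 34, 24), (30, 29, 5), (34, 18, 7), (34, 24, 19), (35, 26, 17), (36, 17, 37), (4, 33, 18), (6, 31, 18), (8, 24, 20)} → {(18, 35, 38), (21, 17, 33), (22, 37, 37), (26, 28, 12), (33, 31, 25), (38, 37, 40)}
Projecting to A, B: {(12, 26), (25, 33), (33, 21), (37, 22), (38, 18), (40, 38)}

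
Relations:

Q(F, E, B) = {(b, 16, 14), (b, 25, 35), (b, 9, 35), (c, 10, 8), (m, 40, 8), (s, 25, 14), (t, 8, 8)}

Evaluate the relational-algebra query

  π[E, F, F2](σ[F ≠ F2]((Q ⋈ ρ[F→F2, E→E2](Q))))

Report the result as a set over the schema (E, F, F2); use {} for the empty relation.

ρ[F→F2, E→E2]: schema becomes (F2, E2, B); tuples unchanged.
Joining Q and ρ[F→F2, E→E2](Q) on B yields {(b, 16, 14, b, 16), (b, 16, 14, s, 25), (b, 25, 35, b, 25), (b, 25, 35, b, 9), (b, 9, 35, b, 25), (b, 9, 35, b, 9), (c, 10, 8, c, 10), (c, 10, 8, m, 40), (c, 10, 8, t, 8), (m, 40, 8, c, 10), (m, 40, 8, m, 40), (m, 40, 8, t, 8), (s, 25, 14, b, 16), (s, 25, 14, s, 25), (t, 8, 8, c, 10), (t, 8, 8, m, 40), (t, 8, 8, t, 8)}.
Apply σ_{F ≠ F2}; surviving tuples: {(b, 16, 14, s, 25), (c, 10, 8, m, 40), (c, 10, 8, t, 8), (m, 40, 8, c, 10), (m, 40, 8, t, 8), (s, 25, 14, b, 16), (t, 8, 8, c, 10), (t, 8, 8, m, 40)}
Keep only column(s) E, F, F2: {(10, c, m), (10, c, t), (16, b, s), (25, s, b), (40, m, c), (40, m, t), (8, t, c), (8, t, m)}

{(10, c, m), (10, c, t), (16, b, s), (25, s, b), (40, m, c), (40, m, t), (8, t, c), (8, t, m)}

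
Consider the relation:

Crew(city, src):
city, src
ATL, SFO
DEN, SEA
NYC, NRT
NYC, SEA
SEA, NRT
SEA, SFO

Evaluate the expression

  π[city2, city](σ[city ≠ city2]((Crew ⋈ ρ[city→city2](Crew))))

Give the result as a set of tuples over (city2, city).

{(ATL, SEA), (DEN, NYC), (NYC, DEN), (NYC, SEA), (SEA, ATL), (SEA, NYC)}

ρ[city→city2]: schema becomes (city2, src); tuples unchanged.
Crew ⋈ ρ[city→city2](Crew) (natural join on src): {(ATL, SFO, ATL), (ATL, SFO, SEA), (DEN, SEA, DEN), (DEN, SEA, NYC), (NYC, NRT, NYC), (NYC, NRT, SEA), (NYC, SEA, DEN), (NYC, SEA, NYC), (SEA, NRT, NYC), (SEA, NRT, SEA), (SEA, SFO, ATL), (SEA, SFO, SEA)}
Apply σ_{city ≠ city2}; surviving tuples: {(ATL, SFO, SEA), (DEN, SEA, NYC), (NYC, NRT, SEA), (NYC, SEA, DEN), (SEA, NRT, NYC), (SEA, SFO, ATL)}
π[city2, city]: project onto (city2, city) → {(ATL, SEA), (DEN, NYC), (NYC, DEN), (NYC, SEA), (SEA, ATL), (SEA, NYC)}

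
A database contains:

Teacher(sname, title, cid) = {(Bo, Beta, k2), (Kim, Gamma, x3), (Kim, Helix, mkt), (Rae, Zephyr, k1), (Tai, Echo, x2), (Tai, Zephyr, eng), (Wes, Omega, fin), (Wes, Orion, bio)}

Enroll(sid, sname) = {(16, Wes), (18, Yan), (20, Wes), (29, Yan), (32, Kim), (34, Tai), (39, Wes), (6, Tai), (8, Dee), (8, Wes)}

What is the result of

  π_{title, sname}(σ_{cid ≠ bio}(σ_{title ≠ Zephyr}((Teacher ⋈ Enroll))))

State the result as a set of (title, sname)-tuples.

{(Echo, Tai), (Gamma, Kim), (Helix, Kim), (Omega, Wes)}

Natural join on sname: {(Kim, Gamma, x3, 32), (Kim, Helix, mkt, 32), (Tai, Echo, x2, 34), (Tai, Echo, x2, 6), (Tai, Zephyr, eng, 34), (Tai, Zephyr, eng, 6), (Wes, Omega, fin, 16), (Wes, Omega, fin, 20), (Wes, Omega, fin, 39), (Wes, Omega, fin, 8), (Wes, Orion, bio, 16), (Wes, Orion, bio, 20), (Wes, Orion, bio, 39), (Wes, Orion, bio, 8)}
Apply σ_{title ≠ Zephyr}; surviving tuples: {(Kim, Gamma, x3, 32), (Kim, Helix, mkt, 32), (Tai, Echo, x2, 34), (Tai, Echo, x2, 6), (Wes, Omega, fin, 16), (Wes, Omega, fin, 20), (Wes, Omega, fin, 39), (Wes, Omega, fin, 8), (Wes, Orion, bio, 16), (Wes, Orion, bio, 20), (Wes, Orion, bio, 39), (Wes, Orion, bio, 8)}
Apply σ_{cid ≠ bio}; surviving tuples: {(Kim, Gamma, x3, 32), (Kim, Helix, mkt, 32), (Tai, Echo, x2, 34), (Tai, Echo, x2, 6), (Wes, Omega, fin, 16), (Wes, Omega, fin, 20), (Wes, Omega, fin, 39), (Wes, Omega, fin, 8)}
Projecting to title, sname (4 duplicate(s) eliminated): {(Echo, Tai), (Gamma, Kim), (Helix, Kim), (Omega, Wes)}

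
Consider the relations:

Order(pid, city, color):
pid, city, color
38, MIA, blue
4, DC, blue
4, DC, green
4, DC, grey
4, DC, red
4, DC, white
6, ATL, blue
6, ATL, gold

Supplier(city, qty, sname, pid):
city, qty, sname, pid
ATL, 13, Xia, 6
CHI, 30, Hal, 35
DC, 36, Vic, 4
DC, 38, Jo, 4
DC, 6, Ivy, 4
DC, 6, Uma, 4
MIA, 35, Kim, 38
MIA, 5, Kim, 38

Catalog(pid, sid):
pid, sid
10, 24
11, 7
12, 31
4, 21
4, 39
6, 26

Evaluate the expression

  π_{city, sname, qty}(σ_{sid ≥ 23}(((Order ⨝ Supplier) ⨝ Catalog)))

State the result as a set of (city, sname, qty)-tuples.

{(ATL, Xia, 13), (DC, Ivy, 6), (DC, Jo, 38), (DC, Uma, 6), (DC, Vic, 36)}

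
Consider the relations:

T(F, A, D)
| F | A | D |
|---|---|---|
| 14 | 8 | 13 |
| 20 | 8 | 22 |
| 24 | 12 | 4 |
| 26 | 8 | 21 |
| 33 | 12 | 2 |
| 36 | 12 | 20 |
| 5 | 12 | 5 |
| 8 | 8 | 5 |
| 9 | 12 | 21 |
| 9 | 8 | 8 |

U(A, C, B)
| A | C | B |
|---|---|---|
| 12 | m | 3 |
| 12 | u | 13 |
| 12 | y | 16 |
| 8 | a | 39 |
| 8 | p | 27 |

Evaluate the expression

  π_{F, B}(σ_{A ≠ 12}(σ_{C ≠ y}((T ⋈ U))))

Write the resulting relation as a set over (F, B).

{(14, 27), (14, 39), (20, 27), (20, 39), (26, 27), (26, 39), (8, 27), (8, 39), (9, 27), (9, 39)}

T ⋈ U (natural join on A): {(14, 8, 13, a, 39), (14, 8, 13, p, 27), (20, 8, 22, a, 39), (20, 8, 22, p, 27), (24, 12, 4, m, 3), (24, 12, 4, u, 13), (24, 12, 4, y, 16), (26, 8, 21, a, 39), (26, 8, 21, p, 27), (33, 12, 2, m, 3), (33, 12, 2, u, 13), (33, 12, 2, y, 16), (36, 12, 20, m, 3), (36, 12, 20, u, 13), (36, 12, 20, y, 16), (5, 12, 5, m, 3), (5, 12, 5, u, 13), (5, 12, 5, y, 16), (8, 8, 5, a, 39), (8, 8, 5, p, 27), (9, 12, 21, m, 3), (9, 12, 21, u, 13), (9, 12, 21, y, 16), (9, 8, 8, a, 39), (9, 8, 8, p, 27)}
Apply σ_{C ≠ y}; surviving tuples: {(14, 8, 13, a, 39), (14, 8, 13, p, 27), (20, 8, 22, a, 39), (20, 8, 22, p, 27), (24, 12, 4, m, 3), (24, 12, 4, u, 13), (26, 8, 21, a, 39), (26, 8, 21, p, 27), (33, 12, 2, m, 3), (33, 12, 2, u, 13), (36, 12, 20, m, 3), (36, 12, 20, u, 13), (5, 12, 5, m, 3), (5, 12, 5, u, 13), (8, 8, 5, a, 39), (8, 8, 5, p, 27), (9, 12, 21, m, 3), (9, 12, 21, u, 13), (9, 8, 8, a, 39), (9, 8, 8, p, 27)}
Apply σ_{A ≠ 12}; surviving tuples: {(14, 8, 13, a, 39), (14, 8, 13, p, 27), (20, 8, 22, a, 39), (20, 8, 22, p, 27), (26, 8, 21, a, 39), (26, 8, 21, p, 27), (8, 8, 5, a, 39), (8, 8, 5, p, 27), (9, 8, 8, a, 39), (9, 8, 8, p, 27)}
π[F, B]: project onto (F, B) → {(14, 27), (14, 39), (20, 27), (20, 39), (26, 27), (26, 39), (8, 27), (8, 39), (9, 27), (9, 39)}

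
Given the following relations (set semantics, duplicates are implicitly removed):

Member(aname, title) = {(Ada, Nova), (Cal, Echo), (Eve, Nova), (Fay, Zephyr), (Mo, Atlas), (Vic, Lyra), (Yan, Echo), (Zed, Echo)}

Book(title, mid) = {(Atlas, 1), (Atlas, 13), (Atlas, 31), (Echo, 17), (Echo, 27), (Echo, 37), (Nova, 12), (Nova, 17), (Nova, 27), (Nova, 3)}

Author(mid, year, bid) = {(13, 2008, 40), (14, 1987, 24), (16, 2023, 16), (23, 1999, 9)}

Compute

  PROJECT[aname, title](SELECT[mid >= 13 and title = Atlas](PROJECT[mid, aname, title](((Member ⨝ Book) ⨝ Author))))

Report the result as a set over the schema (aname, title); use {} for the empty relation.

{(Mo, Atlas)}

Natural join on title: {(Ada, Nova, 12), (Ada, Nova, 17), (Ada, Nova, 27), (Ada, Nova, 3), (Cal, Echo, 17), (Cal, Echo, 27), (Cal, Echo, 37), (Eve, Nova, 12), (Eve, Nova, 17), (Eve, Nova, 27), (Eve, Nova, 3), (Mo, Atlas, 1), (Mo, Atlas, 13), (Mo, Atlas, 31), (Yan, Echo, 17), (Yan, Echo, 27), (Yan, Echo, 37), (Zed, Echo, 17), (Zed, Echo, 27), (Zed, Echo, 37)}
Natural join on mid: {(Mo, Atlas, 13, 2008, 40)}
Projecting to mid, aname, title: {(13, Mo, Atlas)}
Apply σ_{mid >= 13 and title = Atlas}; surviving tuples: {(13, Mo, Atlas)}
Projecting to aname, title: {(Mo, Atlas)}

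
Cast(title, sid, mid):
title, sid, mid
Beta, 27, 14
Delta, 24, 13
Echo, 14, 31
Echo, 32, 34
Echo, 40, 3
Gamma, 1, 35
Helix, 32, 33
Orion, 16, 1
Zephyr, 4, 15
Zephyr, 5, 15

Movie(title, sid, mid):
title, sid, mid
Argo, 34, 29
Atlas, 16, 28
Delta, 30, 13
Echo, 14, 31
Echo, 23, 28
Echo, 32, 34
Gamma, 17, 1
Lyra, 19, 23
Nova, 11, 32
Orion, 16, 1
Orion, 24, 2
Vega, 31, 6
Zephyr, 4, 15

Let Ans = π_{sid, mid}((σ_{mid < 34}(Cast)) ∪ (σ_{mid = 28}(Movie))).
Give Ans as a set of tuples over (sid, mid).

{(14, 31), (16, 1), (16, 28), (23, 28), (24, 13), (27, 14), (32, 33), (4, 15), (40, 3), (5, 15)}

Selection mid < 34: {(Beta, 27, 14), (Delta, 24, 13), (Echo, 14, 31), (Echo, 40, 3), (Helix, 32, 33), (Orion, 16, 1), (Zephyr, 4, 15), (Zephyr, 5, 15)}
Selection mid = 28: {(Atlas, 16, 28), (Echo, 23, 28)}
Union: {(Beta, 27, 14), (Delta, 24, 13), (Echo, 14, 31), (Echo, 40, 3), (Helix, 32, 33), (Orion, 16, 1), (Zephyr, 4, 15), (Zephyr, 5, 15)} with {(Atlas, 16, 28), (Echo, 23, 28)} → {(Atlas, 16, 28), (Beta, 27, 14), (Delta, 24, 13), (Echo, 14, 31), (Echo, 23, 28), (Echo, 40, 3), (Helix, 32, 33), (Orion, 16, 1), (Zephyr, 4, 15), (Zephyr, 5, 15)}
π[sid, mid]: project onto (sid, mid) → {(14, 31), (16, 1), (16, 28), (23, 28), (24, 13), (27, 14), (32, 33), (4, 15), (40, 3), (5, 15)}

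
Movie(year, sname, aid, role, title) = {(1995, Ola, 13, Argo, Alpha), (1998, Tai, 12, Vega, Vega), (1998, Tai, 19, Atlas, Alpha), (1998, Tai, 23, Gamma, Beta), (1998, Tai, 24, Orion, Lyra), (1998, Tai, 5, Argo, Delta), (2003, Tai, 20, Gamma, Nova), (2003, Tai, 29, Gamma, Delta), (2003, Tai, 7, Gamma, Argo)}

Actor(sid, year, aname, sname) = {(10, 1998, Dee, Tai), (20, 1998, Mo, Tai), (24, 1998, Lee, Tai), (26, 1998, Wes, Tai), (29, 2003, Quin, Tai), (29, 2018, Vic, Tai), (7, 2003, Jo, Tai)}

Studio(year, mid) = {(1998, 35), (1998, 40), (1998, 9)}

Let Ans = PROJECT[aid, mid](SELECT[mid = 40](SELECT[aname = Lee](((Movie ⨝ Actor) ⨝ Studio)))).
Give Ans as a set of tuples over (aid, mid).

{(12, 40), (19, 40), (23, 40), (24, 40), (5, 40)}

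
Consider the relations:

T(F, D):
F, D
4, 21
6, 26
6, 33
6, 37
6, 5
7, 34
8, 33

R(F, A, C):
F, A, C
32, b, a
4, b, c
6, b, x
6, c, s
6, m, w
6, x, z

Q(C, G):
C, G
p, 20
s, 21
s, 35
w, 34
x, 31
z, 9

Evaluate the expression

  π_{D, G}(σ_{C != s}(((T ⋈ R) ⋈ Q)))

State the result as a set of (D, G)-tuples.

{(26, 31), (26, 34), (26, 9), (33, 31), (33, 34), (33, 9), (37, 31), (37, 34), (37, 9), (5, 31), (5, 34), (5, 9)}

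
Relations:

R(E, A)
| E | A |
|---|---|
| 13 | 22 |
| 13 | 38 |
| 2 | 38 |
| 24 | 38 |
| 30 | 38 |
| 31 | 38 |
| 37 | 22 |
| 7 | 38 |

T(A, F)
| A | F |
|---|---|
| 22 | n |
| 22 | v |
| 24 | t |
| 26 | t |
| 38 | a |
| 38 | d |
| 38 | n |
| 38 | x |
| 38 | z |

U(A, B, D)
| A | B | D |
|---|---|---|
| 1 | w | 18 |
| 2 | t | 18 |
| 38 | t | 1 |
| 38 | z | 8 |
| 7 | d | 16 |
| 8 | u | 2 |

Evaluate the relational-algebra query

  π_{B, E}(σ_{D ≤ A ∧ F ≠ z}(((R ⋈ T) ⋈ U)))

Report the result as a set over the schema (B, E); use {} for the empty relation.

{(t, 13), (t, 2), (t, 24), (t, 30), (t, 31), (t, 7), (z, 13), (z, 2), (z, 24), (z, 30), (z, 31), (z, 7)}

Joining R and T on A yields {(13, 22, n), (13, 22, v), (13, 38, a), (13, 38, d), (13, 38, n), (13, 38, x), (13, 38, z), (2, 38, a), (2, 38, d), (2, 38, n), (2, 38, x), (2, 38, z), (24, 38, a), (24, 38, d), (24, 38, n), (24, 38, x), (24, 38, z), (30, 38, a), (30, 38, d), (30, 38, n), (30, 38, x), (30, 38, z), (31, 38, a), (31, 38, d), (31, 38, n), (31, 38, x), (31, 38, z), (37, 22, n), (37, 22, v), (7, 38, a), (7, 38, d), (7, 38, n), (7, 38, x), (7, 38, z)}.
Joining (R ⋈ T) and U on A yields {(13, 38, a, t, 1), (13, 38, a, z, 8), (13, 38, d, t, 1), (13, 38, d, z, 8), (13, 38, n, t, 1), (13, 38, n, z, 8), (13, 38, x, t, 1), (13, 38, x, z, 8), (13, 38, z, t, 1), (13, 38, z, z, 8), (2, 38, a, t, 1), (2, 38, a, z, 8), (2, 38, d, t, 1), (2, 38, d, z, 8), (2, 38, n, t, 1), (2, 38, n, z, 8), (2, 38, x, t, 1), (2, 38, x, z, 8), (2, 38, z, t, 1), (2, 38, z, z, 8), (24, 38, a, t, 1), (24, 38, a, z, 8), (24, 38, d, t, 1), (24, 38, d, z, 8), (24, 38, n, t, 1), (24, 38, n, z, 8), (24, 38, x, t, 1), (24, 38, x, z, 8), (24, 38, z, t, 1), (24, 38, z, z, 8), (30, 38, a, t, 1), (30, 38, a, z, 8), (30, 38, d, t, 1), (30, 38, d, z, 8), (30, 38, n, t, 1), (30, 38, n, z, 8), (30, 38, x, t, 1), (30, 38, x, z, 8), (30, 38, z, t, 1), (30, 38, z, z, 8), (31, 38, a, t, 1), (31, 38, a, z, 8), (31, 38, d, t, 1), (31, 38, d, z, 8), (31, 38, n, t, 1), (31, 38, n, z, 8), (31, 38, x, t, 1), (31, 38, x, z, 8), (31, 38, z, t, 1), (31, 38, z, z, 8), (7, 38, a, t, 1), (7, 38, a, z, 8), (7, 38, d, t, 1), (7, 38, d, z, 8), (7, 38, n, t, 1), (7, 38, n, z, 8), (7, 38, x, t, 1), (7, 38, x, z, 8), (7, 38, z, t, 1), (7, 38, z, z, 8)}.
Filtering on D ≤ A ∧ F ≠ z leaves {(13, 38, a, t, 1), (13, 38, a, z, 8), (13, 38, d, t, 1), (13, 38, d, z, 8), (13, 38, n, t, 1), (13, 38, n, z, 8), (13, 38, x, t, 1), (13, 38, x, z, 8), (2, 38, a, t, 1), (2, 38, a, z, 8), (2, 38, d, t, 1), (2, 38, d, z, 8), (2, 38, n, t, 1), (2, 38, n, z, 8), (2, 38, x, t, 1), (2, 38, x, z, 8), (24, 38, a, t, 1), (24, 38, a, z, 8), (24, 38, d, t, 1), (24, 38, d, z, 8), (24, 38, n, t, 1), (24, 38, n, z, 8), (24, 38, x, t, 1), (24, 38, x, z, 8), (30, 38, a, t, 1), (30, 38, a, z, 8), (30, 38, d, t, 1), (30, 38, d, z, 8), (30, 38, n, t, 1), (30, 38, n, z, 8), (30, 38, x, t, 1), (30, 38, x, z, 8), (31, 38, a, t, 1), (31, 38, a, z, 8), (31, 38, d, t, 1), (31, 38, d, z, 8), (31, 38, n, t, 1), (31, 38, n, z, 8), (31, 38, x, t, 1), (31, 38, x, z, 8), (7, 38, a, t, 1), (7, 38, a, z, 8), (7, 38, d, t, 1), (7, 38, d, z, 8), (7, 38, n, t, 1), (7, 38, n, z, 8), (7, 38, x, t, 1), (7, 38, x, z, 8)}.
Projecting to B, E (36 duplicate(s) eliminated): {(t, 13), (t, 2), (t, 24), (t, 30), (t, 31), (t, 7), (z, 13), (z, 2), (z, 24), (z, 30), (z, 31), (z, 7)}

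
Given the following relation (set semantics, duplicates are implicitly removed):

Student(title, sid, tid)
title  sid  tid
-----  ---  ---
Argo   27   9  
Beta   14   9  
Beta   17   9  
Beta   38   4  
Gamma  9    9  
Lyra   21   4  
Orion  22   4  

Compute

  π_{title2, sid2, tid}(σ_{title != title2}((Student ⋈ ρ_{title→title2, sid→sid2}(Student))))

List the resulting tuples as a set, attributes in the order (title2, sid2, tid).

ρ[title→title2, sid→sid2]: schema becomes (title2, sid2, tid); tuples unchanged.
Joining Student and ρ_{title→title2, sid→sid2}(Student) on tid yields {(Argo, 27, 9, Argo, 27), (Argo, 27, 9, Beta, 14), (Argo, 27, 9, Beta, 17), (Argo, 27, 9, Gamma, 9), (Beta, 14, 9, Argo, 27), (Beta, 14, 9, Beta, 14), (Beta, 14, 9, Beta, 17), (Beta, 14, 9, Gamma, 9), (Beta, 17, 9, Argo, 27), (Beta, 17, 9, Beta, 14), (Beta, 17, 9, Beta, 17), (Beta, 17, 9, Gamma, 9), (Beta, 38, 4, Beta, 38), (Beta, 38, 4, Lyra, 21), (Beta, 38, 4, Orion, 22), (Gamma, 9, 9, Argo, 27), (Gamma, 9, 9, Beta, 14), (Gamma, 9, 9, Beta, 17), (Gamma, 9, 9, Gamma, 9), (Lyra, 21, 4, Beta, 38), (Lyra, 21, 4, Lyra, 21), (Lyra, 21, 4, Orion, 22), (Orion, 22, 4, Beta, 38), (Orion, 22, 4, Lyra, 21), (Orion, 22, 4, Orion, 22)}.
σ[title != title2]: keep tuples satisfying title != title2 → {(Argo, 27, 9, Beta, 14), (Argo, 27, 9, Beta, 17), (Argo, 27, 9, Gamma, 9), (Beta, 14, 9, Argo, 27), (Beta, 14, 9, Gamma, 9), (Beta, 17, 9, Argo, 27), (Beta, 17, 9, Gamma, 9), (Beta, 38, 4, Lyra, 21), (Beta, 38, 4, Orion, 22), (Gamma, 9, 9, Argo, 27), (Gamma, 9, 9, Beta, 14), (Gamma, 9, 9, Beta, 17), (Lyra, 21, 4, Beta, 38), (Lyra, 21, 4, Orion, 22), (Orion, 22, 4, Beta, 38), (Orion, 22, 4, Lyra, 21)}
π_{title2, sid2, tid} gives {(Argo, 27, 9), (Beta, 14, 9), (Beta, 17, 9), (Beta, 38, 4), (Gamma, 9, 9), (Lyra, 21, 4), (Orion, 22, 4)} (9 duplicate(s) eliminated).

{(Argo, 27, 9), (Beta, 14, 9), (Beta, 17, 9), (Beta, 38, 4), (Gamma, 9, 9), (Lyra, 21, 4), (Orion, 22, 4)}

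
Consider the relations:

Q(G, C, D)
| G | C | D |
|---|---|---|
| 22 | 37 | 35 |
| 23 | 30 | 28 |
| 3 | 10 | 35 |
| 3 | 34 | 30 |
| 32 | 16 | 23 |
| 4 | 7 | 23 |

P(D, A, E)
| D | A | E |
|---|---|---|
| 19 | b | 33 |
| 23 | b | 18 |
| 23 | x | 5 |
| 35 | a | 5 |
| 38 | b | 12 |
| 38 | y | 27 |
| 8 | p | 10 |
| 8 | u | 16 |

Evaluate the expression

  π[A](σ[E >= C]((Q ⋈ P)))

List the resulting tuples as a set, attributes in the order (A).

Joining Q and P on D yields {(22, 37, 35, a, 5), (3, 10, 35, a, 5), (32, 16, 23, b, 18), (32, 16, 23, x, 5), (4, 7, 23, b, 18), (4, 7, 23, x, 5)}.
σ[E >= C]: keep tuples satisfying E >= C → {(32, 16, 23, b, 18), (4, 7, 23, b, 18)}
π_{A} gives {b} (1 duplicate(s) eliminated).

{b}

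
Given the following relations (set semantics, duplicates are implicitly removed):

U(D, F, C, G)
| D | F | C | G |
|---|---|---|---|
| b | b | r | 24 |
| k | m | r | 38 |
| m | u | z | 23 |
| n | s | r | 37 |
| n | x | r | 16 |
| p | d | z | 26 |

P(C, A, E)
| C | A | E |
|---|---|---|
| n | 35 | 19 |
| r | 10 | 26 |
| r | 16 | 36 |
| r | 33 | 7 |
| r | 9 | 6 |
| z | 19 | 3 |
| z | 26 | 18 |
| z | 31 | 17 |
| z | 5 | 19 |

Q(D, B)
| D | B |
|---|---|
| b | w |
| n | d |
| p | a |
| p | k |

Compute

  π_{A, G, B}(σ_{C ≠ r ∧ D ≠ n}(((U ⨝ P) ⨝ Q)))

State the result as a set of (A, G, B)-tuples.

{(19, 26, a), (19, 26, k), (26, 26, a), (26, 26, k), (31, 26, a), (31, 26, k), (5, 26, a), (5, 26, k)}

U ⋈ P (natural join on C): {(b, b, r, 24, 10, 26), (b, b, r, 24, 16, 36), (b, b, r, 24, 33, 7), (b, b, r, 24, 9, 6), (k, m, r, 38, 10, 26), (k, m, r, 38, 16, 36), (k, m, r, 38, 33, 7), (k, m, r, 38, 9, 6), (m, u, z, 23, 19, 3), (m, u, z, 23, 26, 18), (m, u, z, 23, 31, 17), (m, u, z, 23, 5, 19), (n, s, r, 37, 10, 26), (n, s, r, 37, 16, 36), (n, s, r, 37, 33, 7), (n, s, r, 37, 9, 6), (n, x, r, 16, 10, 26), (n, x, r, 16, 16, 36), (n, x, r, 16, 33, 7), (n, x, r, 16, 9, 6), (p, d, z, 26, 19, 3), (p, d, z, 26, 26, 18), (p, d, z, 26, 31, 17), (p, d, z, 26, 5, 19)}
(U ⨝ P) ⋈ Q (natural join on D): {(b, b, r, 24, 10, 26, w), (b, b, r, 24, 16, 36, w), (b, b, r, 24, 33, 7, w), (b, b, r, 24, 9, 6, w), (n, s, r, 37, 10, 26, d), (n, s, r, 37, 16, 36, d), (n, s, r, 37, 33, 7, d), (n, s, r, 37, 9, 6, d), (n, x, r, 16, 10, 26, d), (n, x, r, 16, 16, 36, d), (n, x, r, 16, 33, 7, d), (n, x, r, 16, 9, 6, d), (p, d, z, 26, 19, 3, a), (p, d, z, 26, 19, 3, k), (p, d, z, 26, 26, 18, a), (p, d, z, 26, 26, 18, k), (p, d, z, 26, 31, 17, a), (p, d, z, 26, 31, 17, k), (p, d, z, 26, 5, 19, a), (p, d, z, 26, 5, 19, k)}
Selection C ≠ r ∧ D ≠ n: {(p, d, z, 26, 19, 3, a), (p, d, z, 26, 19, 3, k), (p, d, z, 26, 26, 18, a), (p, d, z, 26, 26, 18, k), (p, d, z, 26, 31, 17, a), (p, d, z, 26, 31, 17, k), (p, d, z, 26, 5, 19, a), (p, d, z, 26, 5, 19, k)}
Projecting to A, G, B: {(19, 26, a), (19, 26, k), (26, 26, a), (26, 26, k), (31, 26, a), (31, 26, k), (5, 26, a), (5, 26, k)}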